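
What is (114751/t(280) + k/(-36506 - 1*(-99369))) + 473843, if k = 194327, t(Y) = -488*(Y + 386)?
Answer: 261652211005475/552188592 ≈ 4.7385e+5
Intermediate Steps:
t(Y) = -188368 - 488*Y (t(Y) = -488*(386 + Y) = -188368 - 488*Y)
(114751/t(280) + k/(-36506 - 1*(-99369))) + 473843 = (114751/(-188368 - 488*280) + 194327/(-36506 - 1*(-99369))) + 473843 = (114751/(-188368 - 136640) + 194327/(-36506 + 99369)) + 473843 = (114751/(-325008) + 194327/62863) + 473843 = (114751*(-1/325008) + 194327*(1/62863)) + 473843 = (-114751/325008 + 194327/62863) + 473843 = 1512006419/552188592 + 473843 = 261652211005475/552188592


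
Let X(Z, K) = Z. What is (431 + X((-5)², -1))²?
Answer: 207936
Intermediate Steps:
(431 + X((-5)², -1))² = (431 + (-5)²)² = (431 + 25)² = 456² = 207936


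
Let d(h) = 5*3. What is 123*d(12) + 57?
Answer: 1902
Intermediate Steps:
d(h) = 15
123*d(12) + 57 = 123*15 + 57 = 1845 + 57 = 1902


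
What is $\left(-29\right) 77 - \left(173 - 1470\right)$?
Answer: $-936$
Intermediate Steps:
$\left(-29\right) 77 - \left(173 - 1470\right) = -2233 - -1297 = -2233 + 1297 = -936$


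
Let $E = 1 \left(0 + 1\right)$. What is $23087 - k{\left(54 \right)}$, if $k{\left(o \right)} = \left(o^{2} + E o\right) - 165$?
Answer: $20282$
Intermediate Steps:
$E = 1$ ($E = 1 \cdot 1 = 1$)
$k{\left(o \right)} = -165 + o + o^{2}$ ($k{\left(o \right)} = \left(o^{2} + 1 o\right) - 165 = \left(o^{2} + o\right) - 165 = \left(o + o^{2}\right) - 165 = -165 + o + o^{2}$)
$23087 - k{\left(54 \right)} = 23087 - \left(-165 + 54 + 54^{2}\right) = 23087 - \left(-165 + 54 + 2916\right) = 23087 - 2805 = 20282$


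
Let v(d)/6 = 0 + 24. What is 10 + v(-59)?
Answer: 154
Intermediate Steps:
v(d) = 144 (v(d) = 6*(0 + 24) = 6*24 = 144)
10 + v(-59) = 10 + 144 = 154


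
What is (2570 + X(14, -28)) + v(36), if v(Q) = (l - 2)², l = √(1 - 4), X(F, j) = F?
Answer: 2585 - 4*I*√3 ≈ 2585.0 - 6.9282*I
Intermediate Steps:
l = I*√3 (l = √(-3) = I*√3 ≈ 1.732*I)
v(Q) = (-2 + I*√3)² (v(Q) = (I*√3 - 2)² = (-2 + I*√3)²)
(2570 + X(14, -28)) + v(36) = (2570 + 14) + (2 - I*√3)² = 2584 + (2 - I*√3)²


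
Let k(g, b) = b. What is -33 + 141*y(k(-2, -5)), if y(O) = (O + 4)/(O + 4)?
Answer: 108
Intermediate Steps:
y(O) = 1 (y(O) = (4 + O)/(4 + O) = 1)
-33 + 141*y(k(-2, -5)) = -33 + 141*1 = -33 + 141 = 108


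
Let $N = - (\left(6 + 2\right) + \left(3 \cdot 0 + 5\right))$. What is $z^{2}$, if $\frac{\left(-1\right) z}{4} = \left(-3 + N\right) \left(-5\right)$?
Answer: $102400$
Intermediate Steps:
$N = -13$ ($N = - (8 + \left(0 + 5\right)) = - (8 + 5) = \left(-1\right) 13 = -13$)
$z = -320$ ($z = - 4 \left(-3 - 13\right) \left(-5\right) = - 4 \left(\left(-16\right) \left(-5\right)\right) = \left(-4\right) 80 = -320$)
$z^{2} = \left(-320\right)^{2} = 102400$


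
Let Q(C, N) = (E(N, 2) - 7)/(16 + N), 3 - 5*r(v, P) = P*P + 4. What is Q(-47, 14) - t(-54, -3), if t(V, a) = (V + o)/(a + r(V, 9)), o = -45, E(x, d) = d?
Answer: -3067/582 ≈ -5.2698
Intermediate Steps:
r(v, P) = -⅕ - P²/5 (r(v, P) = ⅗ - (P*P + 4)/5 = ⅗ - (P² + 4)/5 = ⅗ - (4 + P²)/5 = ⅗ + (-⅘ - P²/5) = -⅕ - P²/5)
Q(C, N) = -5/(16 + N) (Q(C, N) = (2 - 7)/(16 + N) = -5/(16 + N))
t(V, a) = (-45 + V)/(-82/5 + a) (t(V, a) = (V - 45)/(a + (-⅕ - ⅕*9²)) = (-45 + V)/(a + (-⅕ - ⅕*81)) = (-45 + V)/(a + (-⅕ - 81/5)) = (-45 + V)/(a - 82/5) = (-45 + V)/(-82/5 + a))
Q(-47, 14) - t(-54, -3) = -5/(16 + 14) - 5*(45 - 1*(-54))/(82 - 5*(-3)) = -5/30 - 5*(45 + 54)/(82 + 15) = -5*1/30 - 5*99/97 = -⅙ - 5*99/97 = -⅙ - 1*495/97 = -⅙ - 495/97 = -3067/582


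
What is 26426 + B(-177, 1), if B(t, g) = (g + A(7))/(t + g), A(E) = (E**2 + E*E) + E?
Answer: 2325435/88 ≈ 26425.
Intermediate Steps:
A(E) = E + 2*E**2 (A(E) = (E**2 + E**2) + E = 2*E**2 + E = E + 2*E**2)
B(t, g) = (105 + g)/(g + t) (B(t, g) = (g + 7*(1 + 2*7))/(t + g) = (g + 7*(1 + 14))/(g + t) = (g + 7*15)/(g + t) = (g + 105)/(g + t) = (105 + g)/(g + t))
26426 + B(-177, 1) = 26426 + (105 + 1)/(1 - 177) = 26426 + 106/(-176) = 26426 - 1/176*106 = 26426 - 53/88 = 2325435/88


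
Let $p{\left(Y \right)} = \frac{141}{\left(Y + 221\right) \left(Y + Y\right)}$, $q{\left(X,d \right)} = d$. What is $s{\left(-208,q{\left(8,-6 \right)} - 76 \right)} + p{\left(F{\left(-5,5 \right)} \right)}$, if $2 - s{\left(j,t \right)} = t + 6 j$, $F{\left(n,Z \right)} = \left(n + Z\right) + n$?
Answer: $\frac{958993}{720} \approx 1331.9$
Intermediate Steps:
$F{\left(n,Z \right)} = Z + 2 n$ ($F{\left(n,Z \right)} = \left(Z + n\right) + n = Z + 2 n$)
$s{\left(j,t \right)} = 2 - t - 6 j$ ($s{\left(j,t \right)} = 2 - \left(t + 6 j\right) = 2 - t - 6 j$)
$p{\left(Y \right)} = \frac{141}{2 Y \left(221 + Y\right)}$ ($p{\left(Y \right)} = \frac{141}{\left(221 + Y\right) 2 Y} = \frac{141}{2 Y \left(221 + Y\right)}$)
$s{\left(-208,q{\left(8,-6 \right)} - 76 \right)} + p{\left(F{\left(-5,5 \right)} \right)} = \left(2 - \left(-6 - 76\right) - -1248\right) + \frac{141}{2 \left(5 + 2 \left(-5\right)\right) \left(221 + \left(5 + 2 \left(-5\right)\right)\right)} = \left(2 - \left(-6 - 76\right) + 1248\right) + \frac{141}{2 \left(5 - 10\right) \left(221 + \left(5 - 10\right)\right)} = \left(2 - -82 + 1248\right) + \frac{141}{2 \left(-5\right) \left(221 - 5\right)} = \left(2 + 82 + 1248\right) + \frac{141}{2} \left(- \frac{1}{5}\right) \frac{1}{216} = 1332 + \frac{141}{2} \left(- \frac{1}{5}\right) \frac{1}{216} = 1332 - \frac{47}{720} = \frac{958993}{720}$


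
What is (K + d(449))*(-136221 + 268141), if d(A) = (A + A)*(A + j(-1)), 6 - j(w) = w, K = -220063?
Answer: 24988946000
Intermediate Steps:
j(w) = 6 - w
d(A) = 2*A*(7 + A) (d(A) = (A + A)*(A + (6 - 1*(-1))) = (2*A)*(A + (6 + 1)) = (2*A)*(A + 7) = (2*A)*(7 + A) = 2*A*(7 + A))
(K + d(449))*(-136221 + 268141) = (-220063 + 2*449*(7 + 449))*(-136221 + 268141) = (-220063 + 2*449*456)*131920 = (-220063 + 409488)*131920 = 189425*131920 = 24988946000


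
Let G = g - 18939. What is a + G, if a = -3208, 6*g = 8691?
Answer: -41397/2 ≈ -20699.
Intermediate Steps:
g = 2897/2 (g = (1/6)*8691 = 2897/2 ≈ 1448.5)
G = -34981/2 (G = 2897/2 - 18939 = -34981/2 ≈ -17491.)
a + G = -3208 - 34981/2 = -41397/2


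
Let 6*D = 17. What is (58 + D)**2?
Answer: 133225/36 ≈ 3700.7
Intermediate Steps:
D = 17/6 (D = (1/6)*17 = 17/6 ≈ 2.8333)
(58 + D)**2 = (58 + 17/6)**2 = (365/6)**2 = 133225/36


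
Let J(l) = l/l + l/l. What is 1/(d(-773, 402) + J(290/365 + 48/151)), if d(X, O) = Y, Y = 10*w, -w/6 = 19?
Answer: -1/1138 ≈ -0.00087873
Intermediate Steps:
w = -114 (w = -6*19 = -114)
Y = -1140 (Y = 10*(-114) = -1140)
d(X, O) = -1140
J(l) = 2 (J(l) = 1 + 1 = 2)
1/(d(-773, 402) + J(290/365 + 48/151)) = 1/(-1140 + 2) = 1/(-1138) = -1/1138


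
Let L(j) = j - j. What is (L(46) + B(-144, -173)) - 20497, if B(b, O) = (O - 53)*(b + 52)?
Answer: 295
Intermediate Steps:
L(j) = 0
B(b, O) = (-53 + O)*(52 + b)
(L(46) + B(-144, -173)) - 20497 = (0 + (-2756 - 53*(-144) + 52*(-173) - 173*(-144))) - 20497 = (0 + (-2756 + 7632 - 8996 + 24912)) - 20497 = (0 + 20792) - 20497 = 20792 - 20497 = 295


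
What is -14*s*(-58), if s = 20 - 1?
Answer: 15428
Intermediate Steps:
s = 19
-14*s*(-58) = -14*19*(-58) = -266*(-58) = 15428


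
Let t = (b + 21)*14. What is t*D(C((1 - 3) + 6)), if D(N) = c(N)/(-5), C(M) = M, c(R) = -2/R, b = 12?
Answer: 231/5 ≈ 46.200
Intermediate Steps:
t = 462 (t = (12 + 21)*14 = 33*14 = 462)
D(N) = 2/(5*N) (D(N) = -2/N/(-5) = -2/N*(-⅕) = 2/(5*N))
t*D(C((1 - 3) + 6)) = 462*(2/(5*((1 - 3) + 6))) = 462*(2/(5*(-2 + 6))) = 462*((⅖)/4) = 462*((⅖)*(¼)) = 462*(⅒) = 231/5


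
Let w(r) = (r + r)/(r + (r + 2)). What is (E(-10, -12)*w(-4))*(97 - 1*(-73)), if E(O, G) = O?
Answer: -6800/3 ≈ -2266.7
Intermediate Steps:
w(r) = 2*r/(2 + 2*r) (w(r) = (2*r)/(r + (2 + r)) = (2*r)/(2 + 2*r) = 2*r/(2 + 2*r))
(E(-10, -12)*w(-4))*(97 - 1*(-73)) = (-(-40)/(1 - 4))*(97 - 1*(-73)) = (-(-40)/(-3))*(97 + 73) = -(-40)*(-1)/3*170 = -10*4/3*170 = -40/3*170 = -6800/3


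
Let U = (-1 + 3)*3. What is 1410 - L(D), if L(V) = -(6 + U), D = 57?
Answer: 1422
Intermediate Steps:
U = 6 (U = 2*3 = 6)
L(V) = -12 (L(V) = -(6 + 6) = -1*12 = -12)
1410 - L(D) = 1410 - 1*(-12) = 1410 + 12 = 1422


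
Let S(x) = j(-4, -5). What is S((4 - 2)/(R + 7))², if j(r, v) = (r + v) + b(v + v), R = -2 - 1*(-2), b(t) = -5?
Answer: 196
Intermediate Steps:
R = 0 (R = -2 + 2 = 0)
j(r, v) = -5 + r + v (j(r, v) = (r + v) - 5 = -5 + r + v)
S(x) = -14 (S(x) = -5 - 4 - 5 = -14)
S((4 - 2)/(R + 7))² = (-14)² = 196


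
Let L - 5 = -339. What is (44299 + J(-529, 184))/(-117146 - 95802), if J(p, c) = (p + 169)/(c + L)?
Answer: -221507/1064740 ≈ -0.20804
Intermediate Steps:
L = -334 (L = 5 - 339 = -334)
J(p, c) = (169 + p)/(-334 + c) (J(p, c) = (p + 169)/(c - 334) = (169 + p)/(-334 + c))
(44299 + J(-529, 184))/(-117146 - 95802) = (44299 + (169 - 529)/(-334 + 184))/(-117146 - 95802) = (44299 - 360/(-150))/(-212948) = (44299 - 1/150*(-360))*(-1/212948) = (44299 + 12/5)*(-1/212948) = (221507/5)*(-1/212948) = -221507/1064740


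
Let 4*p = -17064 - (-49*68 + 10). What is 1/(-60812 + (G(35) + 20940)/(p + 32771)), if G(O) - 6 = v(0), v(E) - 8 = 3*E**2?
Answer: -58671/3567858944 ≈ -1.6444e-5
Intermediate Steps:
p = -6871/2 (p = (-17064 - (-49*68 + 10))/4 = (-17064 - (-3332 + 10))/4 = (-17064 - 1*(-3322))/4 = (-17064 + 3322)/4 = (1/4)*(-13742) = -6871/2 ≈ -3435.5)
v(E) = 8 + 3*E**2
G(O) = 14 (G(O) = 6 + (8 + 3*0**2) = 6 + (8 + 3*0) = 6 + (8 + 0) = 6 + 8 = 14)
1/(-60812 + (G(35) + 20940)/(p + 32771)) = 1/(-60812 + (14 + 20940)/(-6871/2 + 32771)) = 1/(-60812 + 20954/(58671/2)) = 1/(-60812 + 20954*(2/58671)) = 1/(-60812 + 41908/58671) = 1/(-3567858944/58671) = -58671/3567858944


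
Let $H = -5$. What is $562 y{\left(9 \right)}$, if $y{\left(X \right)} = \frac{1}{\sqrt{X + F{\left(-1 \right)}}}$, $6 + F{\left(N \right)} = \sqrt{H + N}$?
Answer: $\frac{562}{\sqrt{3 + i \sqrt{6}}} \approx 269.0 - 95.869 i$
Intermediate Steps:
$F{\left(N \right)} = -6 + \sqrt{-5 + N}$
$y{\left(X \right)} = \frac{1}{\sqrt{-6 + X + i \sqrt{6}}}$ ($y{\left(X \right)} = \frac{1}{\sqrt{X - \left(6 - \sqrt{-5 - 1}\right)}} = \frac{1}{\sqrt{X - \left(6 - \sqrt{-6}\right)}} = \frac{1}{\sqrt{X - \left(6 - i \sqrt{6}\right)}} = \frac{1}{\sqrt{-6 + X + i \sqrt{6}}}$)
$562 y{\left(9 \right)} = \frac{562}{\sqrt{-6 + 9 + i \sqrt{6}}} = \frac{562}{\sqrt{3 + i \sqrt{6}}}$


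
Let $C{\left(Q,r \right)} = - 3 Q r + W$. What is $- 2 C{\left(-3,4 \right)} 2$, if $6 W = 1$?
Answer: $- \frac{434}{3} \approx -144.67$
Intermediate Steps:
$W = \frac{1}{6}$ ($W = \frac{1}{6} \cdot 1 = \frac{1}{6} \approx 0.16667$)
$C{\left(Q,r \right)} = \frac{1}{6} - 3 Q r$ ($C{\left(Q,r \right)} = - 3 Q r + \frac{1}{6} = \frac{1}{6} - 3 Q r$)
$- 2 C{\left(-3,4 \right)} 2 = - 2 \left(\frac{1}{6} - \left(-9\right) 4\right) 2 = - 2 \left(\frac{1}{6} + 36\right) 2 = \left(-2\right) \frac{217}{6} \cdot 2 = \left(- \frac{217}{3}\right) 2 = - \frac{434}{3}$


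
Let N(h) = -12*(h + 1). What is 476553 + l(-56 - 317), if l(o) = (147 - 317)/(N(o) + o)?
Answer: 1949578153/4091 ≈ 4.7655e+5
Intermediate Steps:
N(h) = -12 - 12*h (N(h) = -12*(1 + h) = -12 - 12*h)
l(o) = -170/(-12 - 11*o) (l(o) = (147 - 317)/((-12 - 12*o) + o) = -170/(-12 - 11*o))
476553 + l(-56 - 317) = 476553 + 170/(12 + 11*(-56 - 317)) = 476553 + 170/(12 + 11*(-373)) = 476553 + 170/(12 - 4103) = 476553 + 170/(-4091) = 476553 + 170*(-1/4091) = 476553 - 170/4091 = 1949578153/4091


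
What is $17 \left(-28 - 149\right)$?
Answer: $-3009$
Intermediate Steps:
$17 \left(-28 - 149\right) = 17 \left(-177\right) = -3009$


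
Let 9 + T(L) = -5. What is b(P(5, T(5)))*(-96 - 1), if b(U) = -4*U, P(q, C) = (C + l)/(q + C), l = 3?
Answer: 4268/9 ≈ 474.22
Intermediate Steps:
T(L) = -14 (T(L) = -9 - 5 = -14)
P(q, C) = (3 + C)/(C + q) (P(q, C) = (C + 3)/(q + C) = (3 + C)/(C + q))
b(P(5, T(5)))*(-96 - 1) = (-4*(3 - 14)/(-14 + 5))*(-96 - 1) = -4*(-11)/(-9)*(-97) = -(-4)*(-11)/9*(-97) = -4*11/9*(-97) = -44/9*(-97) = 4268/9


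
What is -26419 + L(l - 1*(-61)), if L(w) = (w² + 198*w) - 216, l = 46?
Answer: 6000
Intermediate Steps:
L(w) = -216 + w² + 198*w
-26419 + L(l - 1*(-61)) = -26419 + (-216 + (46 - 1*(-61))² + 198*(46 - 1*(-61))) = -26419 + (-216 + (46 + 61)² + 198*(46 + 61)) = -26419 + (-216 + 107² + 198*107) = -26419 + (-216 + 11449 + 21186) = -26419 + 32419 = 6000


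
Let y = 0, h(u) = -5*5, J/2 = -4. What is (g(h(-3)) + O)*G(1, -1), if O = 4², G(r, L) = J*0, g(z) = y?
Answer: 0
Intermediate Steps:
J = -8 (J = 2*(-4) = -8)
h(u) = -25
g(z) = 0
G(r, L) = 0 (G(r, L) = -8*0 = 0)
O = 16
(g(h(-3)) + O)*G(1, -1) = (0 + 16)*0 = 16*0 = 0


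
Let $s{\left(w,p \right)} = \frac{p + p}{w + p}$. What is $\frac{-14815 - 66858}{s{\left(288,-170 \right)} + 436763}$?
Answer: $- \frac{4818707}{25768847} \approx -0.187$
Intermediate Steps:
$s{\left(w,p \right)} = \frac{2 p}{p + w}$
$\frac{-14815 - 66858}{s{\left(288,-170 \right)} + 436763} = \frac{-14815 - 66858}{2 \left(-170\right) \frac{1}{-170 + 288} + 436763} = - \frac{81673}{2 \left(-170\right) \frac{1}{118} + 436763} = - \frac{81673}{- \frac{170}{59} + 436763} = - \frac{81673}{\frac{25768847}{59}} = \left(-81673\right) \frac{59}{25768847} = - \frac{4818707}{25768847}$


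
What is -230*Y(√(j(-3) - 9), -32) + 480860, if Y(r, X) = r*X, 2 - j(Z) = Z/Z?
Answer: 480860 + 14720*I*√2 ≈ 4.8086e+5 + 20817.0*I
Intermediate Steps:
j(Z) = 1 (j(Z) = 2 - Z/Z = 2 - 1*1 = 2 - 1 = 1)
Y(r, X) = X*r
-230*Y(√(j(-3) - 9), -32) + 480860 = -(-7360)*√(1 - 9) + 480860 = -(-7360)*√(-8) + 480860 = -(-7360)*2*I*√2 + 480860 = -(-14720)*I*√2 + 480860 = 14720*I*√2 + 480860 = 480860 + 14720*I*√2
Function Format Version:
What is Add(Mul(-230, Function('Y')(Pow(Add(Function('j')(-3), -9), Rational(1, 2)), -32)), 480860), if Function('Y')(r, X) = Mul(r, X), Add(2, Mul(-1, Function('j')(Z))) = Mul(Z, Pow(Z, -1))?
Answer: Add(480860, Mul(14720, I, Pow(2, Rational(1, 2)))) ≈ Add(4.8086e+5, Mul(20817., I))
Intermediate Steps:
Function('j')(Z) = 1 (Function('j')(Z) = Add(2, Mul(-1, Mul(Z, Pow(Z, -1)))) = Add(2, Mul(-1, 1)) = Add(2, -1) = 1)
Function('Y')(r, X) = Mul(X, r)
Add(Mul(-230, Function('Y')(Pow(Add(Function('j')(-3), -9), Rational(1, 2)), -32)), 480860) = Add(Mul(-230, Mul(-32, Pow(Add(1, -9), Rational(1, 2)))), 480860) = Add(Mul(-230, Mul(-32, Pow(-8, Rational(1, 2)))), 480860) = Add(Mul(-230, Mul(-32, Mul(2, I, Pow(2, Rational(1, 2))))), 480860) = Add(Mul(-230, Mul(-64, I, Pow(2, Rational(1, 2)))), 480860) = Add(Mul(14720, I, Pow(2, Rational(1, 2))), 480860) = Add(480860, Mul(14720, I, Pow(2, Rational(1, 2))))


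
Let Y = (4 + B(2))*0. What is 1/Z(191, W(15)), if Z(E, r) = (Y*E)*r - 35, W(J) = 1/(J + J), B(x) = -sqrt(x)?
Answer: -1/35 ≈ -0.028571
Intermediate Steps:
W(J) = 1/(2*J)
Y = 0 (Y = (4 - sqrt(2))*0 = 0)
Z(E, r) = -35 (Z(E, r) = (0*E)*r - 35 = 0*r - 35 = 0 - 35 = -35)
1/Z(191, W(15)) = 1/(-35) = -1/35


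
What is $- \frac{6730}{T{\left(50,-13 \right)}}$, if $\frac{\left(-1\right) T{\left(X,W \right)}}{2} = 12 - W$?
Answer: $\frac{673}{5} \approx 134.6$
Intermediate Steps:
$T{\left(X,W \right)} = -24 + 2 W$ ($T{\left(X,W \right)} = - 2 \left(12 - W\right) = -24 + 2 W$)
$- \frac{6730}{T{\left(50,-13 \right)}} = - \frac{6730}{-24 + 2 \left(-13\right)} = - \frac{6730}{-24 - 26} = - \frac{6730}{-50} = \left(-6730\right) \left(- \frac{1}{50}\right) = \frac{673}{5}$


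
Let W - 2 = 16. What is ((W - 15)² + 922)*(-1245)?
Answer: -1159095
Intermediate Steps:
W = 18 (W = 2 + 16 = 18)
((W - 15)² + 922)*(-1245) = ((18 - 15)² + 922)*(-1245) = (3² + 922)*(-1245) = (9 + 922)*(-1245) = 931*(-1245) = -1159095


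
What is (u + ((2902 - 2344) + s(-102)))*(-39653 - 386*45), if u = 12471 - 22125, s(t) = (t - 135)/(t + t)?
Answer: 35265817327/68 ≈ 5.1862e+8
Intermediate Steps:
s(t) = (-135 + t)/(2*t) (s(t) = (-135 + t)/((2*t)) = (-135 + t)*(1/(2*t)) = (-135 + t)/(2*t))
u = -9654
(u + ((2902 - 2344) + s(-102)))*(-39653 - 386*45) = (-9654 + ((2902 - 2344) + (½)*(-135 - 102)/(-102)))*(-39653 - 386*45) = (-9654 + (558 + (½)*(-1/102)*(-237)))*(-39653 - 17370) = (-9654 + (558 + 79/68))*(-57023) = (-9654 + 38023/68)*(-57023) = -618449/68*(-57023) = 35265817327/68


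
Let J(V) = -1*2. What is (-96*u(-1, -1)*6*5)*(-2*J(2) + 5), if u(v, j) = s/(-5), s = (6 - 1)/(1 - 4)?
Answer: -8640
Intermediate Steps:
J(V) = -2
s = -5/3 (s = 5/(-3) = 5*(-⅓) = -5/3 ≈ -1.6667)
u(v, j) = ⅓ (u(v, j) = -5/3/(-5) = -5/3*(-⅕) = ⅓)
(-96*u(-1, -1)*6*5)*(-2*J(2) + 5) = (-96*(⅓)*6*5)*(-2*(-2) + 5) = (-192*5)*(4 + 5) = -96*10*9 = -960*9 = -8640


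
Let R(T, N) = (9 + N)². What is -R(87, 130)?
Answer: -19321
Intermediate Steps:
-R(87, 130) = -(9 + 130)² = -1*139² = -1*19321 = -19321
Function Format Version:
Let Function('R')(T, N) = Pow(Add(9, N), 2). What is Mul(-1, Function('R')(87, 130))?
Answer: -19321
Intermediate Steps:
Mul(-1, Function('R')(87, 130)) = Mul(-1, Pow(Add(9, 130), 2)) = Mul(-1, Pow(139, 2)) = Mul(-1, 19321) = -19321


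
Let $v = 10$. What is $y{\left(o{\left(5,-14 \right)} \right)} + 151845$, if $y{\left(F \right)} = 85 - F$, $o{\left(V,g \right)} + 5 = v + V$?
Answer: $151920$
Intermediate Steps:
$o{\left(V,g \right)} = 5 + V$ ($o{\left(V,g \right)} = -5 + \left(10 + V\right) = 5 + V$)
$y{\left(o{\left(5,-14 \right)} \right)} + 151845 = \left(85 - \left(5 + 5\right)\right) + 151845 = \left(85 - 10\right) + 151845 = 75 + 151845 = 151920$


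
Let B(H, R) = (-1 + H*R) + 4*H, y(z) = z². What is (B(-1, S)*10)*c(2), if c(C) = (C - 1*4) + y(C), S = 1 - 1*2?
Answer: -80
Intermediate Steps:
S = -1 (S = 1 - 2 = -1)
B(H, R) = -1 + 4*H + H*R
c(C) = -4 + C + C² (c(C) = (C - 1*4) + C² = (C - 4) + C² = (-4 + C) + C² = -4 + C + C²)
(B(-1, S)*10)*c(2) = ((-1 + 4*(-1) - 1*(-1))*10)*(-4 + 2 + 2²) = ((-1 - 4 + 1)*10)*(-4 + 2 + 4) = -4*10*2 = -40*2 = -80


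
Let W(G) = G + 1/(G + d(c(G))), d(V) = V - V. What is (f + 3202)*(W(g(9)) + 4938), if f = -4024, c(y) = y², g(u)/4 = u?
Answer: -24531905/6 ≈ -4.0887e+6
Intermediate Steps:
g(u) = 4*u
d(V) = 0
W(G) = G + 1/G (W(G) = G + 1/(G + 0) = G + 1/G)
(f + 3202)*(W(g(9)) + 4938) = (-4024 + 3202)*((4*9 + 1/(4*9)) + 4938) = -822*((36 + 1/36) + 4938) = -822*(1297/36 + 4938) = -822*179065/36 = -24531905/6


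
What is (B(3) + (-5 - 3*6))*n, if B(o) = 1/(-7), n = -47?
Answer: 7614/7 ≈ 1087.7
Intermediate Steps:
B(o) = -1/7
(B(3) + (-5 - 3*6))*n = (-1/7 + (-5 - 3*6))*(-47) = (-1/7 + (-5 - 18))*(-47) = (-1/7 - 23)*(-47) = -162/7*(-47) = 7614/7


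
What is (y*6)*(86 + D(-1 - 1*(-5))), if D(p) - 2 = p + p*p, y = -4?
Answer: -2592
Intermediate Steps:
D(p) = 2 + p + p² (D(p) = 2 + (p + p*p) = 2 + (p + p²) = 2 + p + p²)
(y*6)*(86 + D(-1 - 1*(-5))) = (-4*6)*(86 + (2 + (-1 - 1*(-5)) + (-1 - 1*(-5))²)) = -24*(86 + (2 + (-1 + 5) + (-1 + 5)²)) = -24*(86 + (2 + 4 + 4²)) = -24*(86 + (2 + 4 + 16)) = -24*(86 + 22) = -24*108 = -2592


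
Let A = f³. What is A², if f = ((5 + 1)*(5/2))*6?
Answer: 531441000000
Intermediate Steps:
f = 90 (f = (6*(5*(½)))*6 = (6*(5/2))*6 = 15*6 = 90)
A = 729000 (A = 90³ = 729000)
A² = 729000² = 531441000000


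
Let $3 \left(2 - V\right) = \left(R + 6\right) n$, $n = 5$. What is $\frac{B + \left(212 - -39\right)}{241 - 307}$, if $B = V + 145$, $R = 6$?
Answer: $- \frac{63}{11} \approx -5.7273$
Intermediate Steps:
$V = -18$ ($V = 2 - \frac{\left(6 + 6\right) 5}{3} = 2 - \frac{12 \cdot 5}{3} = 2 - 20 = -18$)
$B = 127$ ($B = -18 + 145 = 127$)
$\frac{B + \left(212 - -39\right)}{241 - 307} = \frac{127 + \left(212 - -39\right)}{241 - 307} = \frac{127 + \left(212 + 39\right)}{-66} = \left(127 + 251\right) \left(- \frac{1}{66}\right) = 378 \left(- \frac{1}{66}\right) = - \frac{63}{11}$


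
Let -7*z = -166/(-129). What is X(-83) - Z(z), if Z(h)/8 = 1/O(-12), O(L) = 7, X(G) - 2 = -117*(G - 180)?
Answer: 215403/7 ≈ 30772.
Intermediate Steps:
X(G) = 21062 - 117*G (X(G) = 2 - 117*(G - 180) = 2 - 117*(-180 + G) = 2 + (21060 - 117*G) = 21062 - 117*G)
z = -166/903 (z = -(-166)/(7*(-129)) = -(-166)*(-1)/(7*129) = -⅐*166/129 = -166/903 ≈ -0.18383)
Z(h) = 8/7
X(-83) - Z(z) = (21062 - 117*(-83)) - 1*8/7 = (21062 + 9711) - 8/7 = 30773 - 8/7 = 215403/7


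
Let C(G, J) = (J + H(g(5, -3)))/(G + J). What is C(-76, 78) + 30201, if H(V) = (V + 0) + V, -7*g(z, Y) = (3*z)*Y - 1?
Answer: 211726/7 ≈ 30247.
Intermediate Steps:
g(z, Y) = 1/7 - 3*Y*z/7 (g(z, Y) = -((3*z)*Y - 1)/7 = -(3*Y*z - 1)/7 = -(-1 + 3*Y*z)/7 = 1/7 - 3*Y*z/7)
H(V) = 2*V (H(V) = V + V = 2*V)
C(G, J) = (92/7 + J)/(G + J) (C(G, J) = (J + 2*(1/7 - 3/7*(-3)*5))/(G + J) = (J + 2*(1/7 + 45/7))/(G + J) = (J + 2*(46/7))/(G + J) = (J + 92/7)/(G + J) = (92/7 + J)/(G + J))
C(-76, 78) + 30201 = (92/7 + 78)/(-76 + 78) + 30201 = (638/7)/2 + 30201 = (1/2)*(638/7) + 30201 = 319/7 + 30201 = 211726/7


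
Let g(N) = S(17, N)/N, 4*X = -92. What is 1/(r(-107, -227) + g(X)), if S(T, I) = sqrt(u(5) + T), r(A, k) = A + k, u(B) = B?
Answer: -88343/29506551 + 23*sqrt(22)/59013102 ≈ -0.0029922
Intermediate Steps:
X = -23 (X = (1/4)*(-92) = -23)
S(T, I) = sqrt(5 + T)
g(N) = sqrt(22)/N (g(N) = sqrt(5 + 17)/N = sqrt(22)/N)
1/(r(-107, -227) + g(X)) = 1/((-107 - 227) + sqrt(22)/(-23)) = 1/(-334 + sqrt(22)*(-1/23)) = 1/(-334 - sqrt(22)/23)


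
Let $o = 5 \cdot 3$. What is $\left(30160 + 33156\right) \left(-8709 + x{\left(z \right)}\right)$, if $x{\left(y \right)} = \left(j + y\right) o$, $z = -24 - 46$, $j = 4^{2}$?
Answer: $-602705004$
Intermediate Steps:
$j = 16$
$o = 15$
$z = -70$ ($z = -24 - 46 = -70$)
$x{\left(y \right)} = 240 + 15 y$ ($x{\left(y \right)} = \left(16 + y\right) 15 = 240 + 15 y$)
$\left(30160 + 33156\right) \left(-8709 + x{\left(z \right)}\right) = \left(30160 + 33156\right) \left(-8709 + \left(240 + 15 \left(-70\right)\right)\right) = 63316 \left(-8709 + \left(240 - 1050\right)\right) = 63316 \left(-8709 - 810\right) = 63316 \left(-9519\right) = -602705004$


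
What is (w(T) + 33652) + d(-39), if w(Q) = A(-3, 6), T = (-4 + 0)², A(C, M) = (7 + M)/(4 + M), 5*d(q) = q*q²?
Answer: 43579/2 ≈ 21790.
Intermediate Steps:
d(q) = q³/5 (d(q) = (q*q²)/5 = q³/5)
A(C, M) = (7 + M)/(4 + M)
T = 16 (T = (-4)² = 16)
w(Q) = 13/10 (w(Q) = (7 + 6)/(4 + 6) = 13/10)
(w(T) + 33652) + d(-39) = (13/10 + 33652) + (⅕)*(-39)³ = 336533/10 + (⅕)*(-59319) = 336533/10 - 59319/5 = 43579/2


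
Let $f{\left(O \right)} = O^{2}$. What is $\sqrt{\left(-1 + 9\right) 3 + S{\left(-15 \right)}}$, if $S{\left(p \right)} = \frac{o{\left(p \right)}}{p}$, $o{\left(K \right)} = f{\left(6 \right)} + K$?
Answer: $\frac{\sqrt{565}}{5} \approx 4.7539$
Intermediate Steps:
$o{\left(K \right)} = 36 + K$ ($o{\left(K \right)} = 6^{2} + K = 36 + K$)
$S{\left(p \right)} = \frac{36 + p}{p}$
$\sqrt{\left(-1 + 9\right) 3 + S{\left(-15 \right)}} = \sqrt{\left(-1 + 9\right) 3 + \frac{36 - 15}{-15}} = \sqrt{8 \cdot 3 - \frac{7}{5}} = \sqrt{24 - \frac{7}{5}} = \sqrt{\frac{113}{5}} = \frac{\sqrt{565}}{5}$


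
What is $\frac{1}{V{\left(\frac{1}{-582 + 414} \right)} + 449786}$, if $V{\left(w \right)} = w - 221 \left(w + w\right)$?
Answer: $\frac{8}{3598309} \approx 2.2233 \cdot 10^{-6}$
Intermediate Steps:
$V{\left(w \right)} = - 441 w$ ($V{\left(w \right)} = w - 221 \cdot 2 w = w - 442 w = - 441 w$)
$\frac{1}{V{\left(\frac{1}{-582 + 414} \right)} + 449786} = \frac{1}{- \frac{441}{-582 + 414} + 449786} = \frac{1}{- \frac{441}{-168} + 449786} = \frac{1}{\left(-441\right) \left(- \frac{1}{168}\right) + 449786} = \frac{1}{\frac{21}{8} + 449786} = \frac{1}{\frac{3598309}{8}} = \frac{8}{3598309}$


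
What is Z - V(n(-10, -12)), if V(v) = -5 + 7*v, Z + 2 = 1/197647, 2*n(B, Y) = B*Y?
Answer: -82418798/197647 ≈ -417.00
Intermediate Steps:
n(B, Y) = B*Y/2 (n(B, Y) = (B*Y)/2 = B*Y/2)
Z = -395293/197647 (Z = -2 + 1/197647 = -395293/197647 ≈ -2.0000)
Z - V(n(-10, -12)) = -395293/197647 - (-5 + 7*((1/2)*(-10)*(-12))) = -395293/197647 - (-5 + 7*60) = -395293/197647 - (-5 + 420) = -395293/197647 - 1*415 = -395293/197647 - 415 = -82418798/197647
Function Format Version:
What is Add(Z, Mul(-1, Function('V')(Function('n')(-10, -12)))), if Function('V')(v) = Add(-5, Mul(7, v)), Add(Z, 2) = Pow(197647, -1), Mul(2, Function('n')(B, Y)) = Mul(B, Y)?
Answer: Rational(-82418798, 197647) ≈ -417.00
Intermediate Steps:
Function('n')(B, Y) = Mul(Rational(1, 2), B, Y) (Function('n')(B, Y) = Mul(Rational(1, 2), Mul(B, Y)) = Mul(Rational(1, 2), B, Y))
Z = Rational(-395293, 197647) (Z = Add(-2, Pow(197647, -1)) = Add(-2, Rational(1, 197647)) = Rational(-395293, 197647) ≈ -2.0000)
Add(Z, Mul(-1, Function('V')(Function('n')(-10, -12)))) = Add(Rational(-395293, 197647), Mul(-1, Add(-5, Mul(7, Mul(Rational(1, 2), -10, -12))))) = Add(Rational(-395293, 197647), Mul(-1, Add(-5, Mul(7, 60)))) = Add(Rational(-395293, 197647), Mul(-1, Add(-5, 420))) = Add(Rational(-395293, 197647), Mul(-1, 415)) = Add(Rational(-395293, 197647), -415) = Rational(-82418798, 197647)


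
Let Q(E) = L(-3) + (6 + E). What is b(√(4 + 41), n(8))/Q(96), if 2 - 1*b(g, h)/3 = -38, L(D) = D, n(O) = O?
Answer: 40/33 ≈ 1.2121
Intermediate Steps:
b(g, h) = 120 (b(g, h) = 6 - 3*(-38) = 6 + 114 = 120)
Q(E) = 3 + E (Q(E) = -3 + (6 + E) = 3 + E)
b(√(4 + 41), n(8))/Q(96) = 120/(3 + 96) = 120/99 = 120*(1/99) = 40/33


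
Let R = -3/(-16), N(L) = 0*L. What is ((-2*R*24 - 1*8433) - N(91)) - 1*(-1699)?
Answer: -6743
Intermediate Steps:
N(L) = 0
R = 3/16 (R = -3*(-1/16) = 3/16 ≈ 0.18750)
((-2*R*24 - 1*8433) - N(91)) - 1*(-1699) = ((-2*3/16*24 - 1*8433) - 1*0) - 1*(-1699) = ((-3/8*24 - 8433) + 0) + 1699 = ((-9 - 8433) + 0) + 1699 = (-8442 + 0) + 1699 = -8442 + 1699 = -6743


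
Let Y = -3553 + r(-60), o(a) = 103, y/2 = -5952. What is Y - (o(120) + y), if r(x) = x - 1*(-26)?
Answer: 8214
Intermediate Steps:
y = -11904 (y = 2*(-5952) = -11904)
r(x) = 26 + x (r(x) = x + 26 = 26 + x)
Y = -3587 (Y = -3553 + (26 - 60) = -3553 - 34 = -3587)
Y - (o(120) + y) = -3587 - (103 - 11904) = -3587 - 1*(-11801) = -3587 + 11801 = 8214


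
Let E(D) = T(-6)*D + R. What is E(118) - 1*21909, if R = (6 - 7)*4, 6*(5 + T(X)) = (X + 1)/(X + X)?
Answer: -809813/36 ≈ -22495.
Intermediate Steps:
T(X) = -5 + (1 + X)/(12*X) (T(X) = -5 + ((X + 1)/(X + X))/6 = -5 + ((1 + X)/((2*X)))/6 = -5 + ((1 + X)*(1/(2*X)))/6 = -5 + ((1 + X)/(2*X))/6 = -5 + (1 + X)/(12*X))
R = -4 (R = -1*4 = -4)
E(D) = -4 - 355*D/72 (E(D) = ((1/12)*(1 - 59*(-6))/(-6))*D - 4 = ((1/12)*(-1/6)*(1 + 354))*D - 4 = ((1/12)*(-1/6)*355)*D - 4 = -355*D/72 - 4 = -4 - 355*D/72)
E(118) - 1*21909 = (-4 - 355/72*118) - 1*21909 = (-4 - 20945/36) - 21909 = -21089/36 - 21909 = -809813/36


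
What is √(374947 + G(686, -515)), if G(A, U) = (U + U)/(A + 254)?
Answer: √3313022010/94 ≈ 612.33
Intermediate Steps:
G(A, U) = 2*U/(254 + A) (G(A, U) = (2*U)/(254 + A) = 2*U/(254 + A))
√(374947 + G(686, -515)) = √(374947 + 2*(-515)/(254 + 686)) = √(374947 + 2*(-515)/940) = √(374947 + 2*(-515)*(1/940)) = √(374947 - 103/94) = √(35244915/94) = √3313022010/94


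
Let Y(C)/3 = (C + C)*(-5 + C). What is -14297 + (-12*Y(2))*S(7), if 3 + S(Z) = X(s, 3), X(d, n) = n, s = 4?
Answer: -14297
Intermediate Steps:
Y(C) = 6*C*(-5 + C) (Y(C) = 3*((C + C)*(-5 + C)) = 3*((2*C)*(-5 + C)) = 3*(2*C*(-5 + C)) = 6*C*(-5 + C))
S(Z) = 0 (S(Z) = -3 + 3 = 0)
-14297 + (-12*Y(2))*S(7) = -14297 - 72*2*(-5 + 2)*0 = -14297 - 72*2*(-3)*0 = -14297 - 12*(-36)*0 = -14297 + 432*0 = -14297 + 0 = -14297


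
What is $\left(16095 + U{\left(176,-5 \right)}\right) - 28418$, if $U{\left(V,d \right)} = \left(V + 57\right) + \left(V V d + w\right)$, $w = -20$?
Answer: $-166990$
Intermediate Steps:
$U{\left(V,d \right)} = 37 + V + d V^{2}$ ($U{\left(V,d \right)} = \left(V + 57\right) + \left(V V d - 20\right) = \left(57 + V\right) + \left(V^{2} d - 20\right) = \left(57 + V\right) + \left(d V^{2} - 20\right) = \left(57 + V\right) + \left(-20 + d V^{2}\right) = 37 + V + d V^{2}$)
$\left(16095 + U{\left(176,-5 \right)}\right) - 28418 = \left(16095 + \left(37 + 176 - 5 \cdot 176^{2}\right)\right) - 28418 = \left(16095 + \left(37 + 176 - 154880\right)\right) - 28418 = \left(16095 - 154667\right) - 28418 = -138572 - 28418 = -166990$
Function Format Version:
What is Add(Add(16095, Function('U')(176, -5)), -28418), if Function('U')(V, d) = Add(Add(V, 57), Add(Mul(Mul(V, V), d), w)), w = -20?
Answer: -166990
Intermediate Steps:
Function('U')(V, d) = Add(37, V, Mul(d, Pow(V, 2))) (Function('U')(V, d) = Add(Add(V, 57), Add(Mul(Mul(V, V), d), -20)) = Add(Add(57, V), Add(Mul(Pow(V, 2), d), -20)) = Add(Add(57, V), Add(Mul(d, Pow(V, 2)), -20)) = Add(Add(57, V), Add(-20, Mul(d, Pow(V, 2)))) = Add(37, V, Mul(d, Pow(V, 2))))
Add(Add(16095, Function('U')(176, -5)), -28418) = Add(Add(16095, Add(37, 176, Mul(-5, Pow(176, 2)))), -28418) = Add(Add(16095, Add(37, 176, Mul(-5, 30976))), -28418) = Add(Add(16095, Add(37, 176, -154880)), -28418) = Add(Add(16095, -154667), -28418) = Add(-138572, -28418) = -166990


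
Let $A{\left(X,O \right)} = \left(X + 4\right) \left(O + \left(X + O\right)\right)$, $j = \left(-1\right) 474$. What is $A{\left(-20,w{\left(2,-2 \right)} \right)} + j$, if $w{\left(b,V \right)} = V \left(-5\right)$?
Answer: $-474$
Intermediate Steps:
$w{\left(b,V \right)} = - 5 V$
$j = -474$
$A{\left(X,O \right)} = \left(4 + X\right) \left(X + 2 O\right)$ ($A{\left(X,O \right)} = \left(4 + X\right) \left(O + \left(O + X\right)\right) = \left(4 + X\right) \left(X + 2 O\right)$)
$A{\left(-20,w{\left(2,-2 \right)} \right)} + j = \left(\left(-20\right)^{2} + 4 \left(-20\right) + 8 \left(\left(-5\right) \left(-2\right)\right) + 2 \left(\left(-5\right) \left(-2\right)\right) \left(-20\right)\right) - 474 = \left(400 - 80 + 8 \cdot 10 + 2 \cdot 10 \left(-20\right)\right) - 474 = \left(400 - 80 + 80 - 400\right) - 474 = 0 - 474 = -474$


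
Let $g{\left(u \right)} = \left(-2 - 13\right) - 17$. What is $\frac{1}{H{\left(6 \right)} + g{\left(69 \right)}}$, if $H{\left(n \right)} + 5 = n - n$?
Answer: $- \frac{1}{37} \approx -0.027027$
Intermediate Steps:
$g{\left(u \right)} = -32$ ($g{\left(u \right)} = -15 - 17 = -32$)
$H{\left(n \right)} = -5$ ($H{\left(n \right)} = -5 + \left(n - n\right) = -5 + 0 = -5$)
$\frac{1}{H{\left(6 \right)} + g{\left(69 \right)}} = \frac{1}{-5 - 32} = \frac{1}{-37} = - \frac{1}{37}$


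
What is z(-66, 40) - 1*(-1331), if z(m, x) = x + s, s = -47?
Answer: 1324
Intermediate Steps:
z(m, x) = -47 + x (z(m, x) = x - 47 = -47 + x)
z(-66, 40) - 1*(-1331) = (-47 + 40) - 1*(-1331) = -7 + 1331 = 1324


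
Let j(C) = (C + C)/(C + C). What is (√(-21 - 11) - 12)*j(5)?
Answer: -12 + 4*I*√2 ≈ -12.0 + 5.6569*I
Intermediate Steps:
j(C) = 1 (j(C) = (2*C)/((2*C)) = (2*C)*(1/(2*C)) = 1)
(√(-21 - 11) - 12)*j(5) = (√(-21 - 11) - 12)*1 = (√(-32) - 12)*1 = (4*I*√2 - 12)*1 = (-12 + 4*I*√2)*1 = -12 + 4*I*√2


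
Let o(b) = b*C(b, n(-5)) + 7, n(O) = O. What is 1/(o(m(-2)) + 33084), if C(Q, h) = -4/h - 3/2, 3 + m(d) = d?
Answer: 2/66189 ≈ 3.0216e-5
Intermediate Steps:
m(d) = -3 + d
C(Q, h) = -3/2 - 4/h (C(Q, h) = -4/h - 3*1/2 = -4/h - 3/2 = -3/2 - 4/h)
o(b) = 7 - 7*b/10 (o(b) = b*(-3/2 - 4/(-5)) + 7 = b*(-3/2 - 4*(-1/5)) + 7 = b*(-3/2 + 4/5) + 7 = b*(-7/10) + 7 = -7*b/10 + 7 = 7 - 7*b/10)
1/(o(m(-2)) + 33084) = 1/((7 - 7*(-3 - 2)/10) + 33084) = 1/((7 - 7/10*(-5)) + 33084) = 1/((7 + 7/2) + 33084) = 1/(21/2 + 33084) = 1/(66189/2) = 2/66189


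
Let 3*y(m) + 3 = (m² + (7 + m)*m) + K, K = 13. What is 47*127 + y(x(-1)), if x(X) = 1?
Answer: 17926/3 ≈ 5975.3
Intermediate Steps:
y(m) = 10/3 + m²/3 + m*(7 + m)/3 (y(m) = -1 + ((m² + (7 + m)*m) + 13)/3 = -1 + ((m² + m*(7 + m)) + 13)/3 = -1 + (13 + m² + m*(7 + m))/3 = -1 + (13/3 + m²/3 + m*(7 + m)/3) = 10/3 + m²/3 + m*(7 + m)/3)
47*127 + y(x(-1)) = 47*127 + (10/3 + (⅔)*1² + (7/3)*1) = 5969 + (10/3 + (⅔)*1 + 7/3) = 5969 + (10/3 + ⅔ + 7/3) = 5969 + 19/3 = 17926/3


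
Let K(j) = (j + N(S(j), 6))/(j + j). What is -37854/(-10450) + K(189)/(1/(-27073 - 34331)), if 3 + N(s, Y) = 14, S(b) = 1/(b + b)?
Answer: -1527619657/47025 ≈ -32485.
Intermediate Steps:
S(b) = 1/(2*b)
N(s, Y) = 11 (N(s, Y) = -3 + 14 = 11)
K(j) = (11 + j)/(2*j) (K(j) = (j + 11)/(j + j) = (11 + j)/((2*j)) = (11 + j)*(1/(2*j)) = (11 + j)/(2*j))
-37854/(-10450) + K(189)/(1/(-27073 - 34331)) = -37854/(-10450) + ((½)*(11 + 189)/189)/(1/(-27073 - 34331)) = -37854*(-1/10450) + ((½)*(1/189)*200)/(1/(-61404)) = 18927/5225 + 100/(189*(-1/61404)) = 18927/5225 + (100/189)*(-61404) = 18927/5225 - 292400/9 = -1527619657/47025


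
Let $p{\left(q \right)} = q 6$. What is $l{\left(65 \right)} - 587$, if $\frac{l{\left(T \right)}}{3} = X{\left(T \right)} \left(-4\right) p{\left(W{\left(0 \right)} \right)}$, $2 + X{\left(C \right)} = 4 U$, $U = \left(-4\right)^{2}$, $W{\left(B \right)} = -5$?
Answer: $21733$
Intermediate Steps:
$U = 16$
$X{\left(C \right)} = 62$ ($X{\left(C \right)} = -2 + 4 \cdot 16 = -2 + 64 = 62$)
$p{\left(q \right)} = 6 q$
$l{\left(T \right)} = 22320$ ($l{\left(T \right)} = 3 \cdot 62 \left(-4\right) 6 \left(-5\right) = 3 \left(\left(-248\right) \left(-30\right)\right) = 3 \cdot 7440 = 22320$)
$l{\left(65 \right)} - 587 = 22320 - 587 = 21733$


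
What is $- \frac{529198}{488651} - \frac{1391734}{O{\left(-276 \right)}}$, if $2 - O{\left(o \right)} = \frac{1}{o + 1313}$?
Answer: $- \frac{705235979662312}{1012973523} \approx -6.962 \cdot 10^{5}$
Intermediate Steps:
$O{\left(o \right)} = 2 - \frac{1}{1313 + o}$ ($O{\left(o \right)} = 2 - \frac{1}{o + 1313} = 2 - \frac{1}{1313 + o}$)
$- \frac{529198}{488651} - \frac{1391734}{O{\left(-276 \right)}} = - \frac{529198}{488651} - \frac{1391734}{\frac{1}{1313 - 276} \left(2625 + 2 \left(-276\right)\right)} = \left(-529198\right) \frac{1}{488651} - \frac{1391734}{\frac{1}{1037} \left(2625 - 552\right)} = - \frac{529198}{488651} - \frac{1391734}{\frac{1}{1037} \cdot 2073} = - \frac{529198}{488651} - \frac{1391734}{\frac{2073}{1037}} = - \frac{529198}{488651} - \frac{1443228158}{2073} = - \frac{705235979662312}{1012973523}$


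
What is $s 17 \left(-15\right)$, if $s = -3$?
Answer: $765$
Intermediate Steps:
$s 17 \left(-15\right) = \left(-3\right) 17 \left(-15\right) = \left(-51\right) \left(-15\right) = 765$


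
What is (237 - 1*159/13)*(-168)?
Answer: -490896/13 ≈ -37761.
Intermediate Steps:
(237 - 1*159/13)*(-168) = (237 - 159*1/13)*(-168) = (237 - 159/13)*(-168) = (2922/13)*(-168) = -490896/13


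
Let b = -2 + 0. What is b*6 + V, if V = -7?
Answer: -19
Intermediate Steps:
b = -2
b*6 + V = -2*6 - 7 = -12 - 7 = -19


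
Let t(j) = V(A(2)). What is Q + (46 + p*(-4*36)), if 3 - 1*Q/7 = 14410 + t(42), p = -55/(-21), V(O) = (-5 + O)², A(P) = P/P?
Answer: -709045/7 ≈ -1.0129e+5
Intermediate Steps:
A(P) = 1
t(j) = 16 (t(j) = (-5 + 1)² = (-4)² = 16)
p = 55/21 (p = -55*(-1/21) = 55/21 ≈ 2.6190)
Q = -100961 (Q = 21 - 7*(14410 + 16) = 21 - 7*14426 = 21 - 100982 = -100961)
Q + (46 + p*(-4*36)) = -100961 + (46 + 55*(-4*36)/21) = -100961 + (46 + (55/21)*(-144)) = -100961 + (46 - 2640/7) = -100961 - 2318/7 = -709045/7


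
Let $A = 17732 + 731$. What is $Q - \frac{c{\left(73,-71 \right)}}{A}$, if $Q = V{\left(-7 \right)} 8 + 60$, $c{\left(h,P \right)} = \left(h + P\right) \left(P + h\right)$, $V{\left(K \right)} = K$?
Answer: $\frac{73848}{18463} \approx 3.9998$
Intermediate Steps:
$c{\left(h,P \right)} = \left(P + h\right)^{2}$ ($c{\left(h,P \right)} = \left(P + h\right) \left(P + h\right) = \left(P + h\right)^{2}$)
$A = 18463$
$Q = 4$ ($Q = \left(-7\right) 8 + 60 = -56 + 60 = 4$)
$Q - \frac{c{\left(73,-71 \right)}}{A} = 4 - \frac{\left(-71 + 73\right)^{2}}{18463} = 4 - 2^{2} \cdot \frac{1}{18463} = 4 - 4 \cdot \frac{1}{18463} = 4 - \frac{4}{18463} = \frac{73848}{18463}$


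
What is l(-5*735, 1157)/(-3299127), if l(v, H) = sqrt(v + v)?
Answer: -35*I*sqrt(6)/3299127 ≈ -2.5986e-5*I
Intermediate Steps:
l(v, H) = sqrt(2)*sqrt(v) (l(v, H) = sqrt(2*v) = sqrt(2)*sqrt(v))
l(-5*735, 1157)/(-3299127) = (sqrt(2)*sqrt(-5*735))/(-3299127) = (sqrt(2)*sqrt(-3675))*(-1/3299127) = (sqrt(2)*(35*I*sqrt(3)))*(-1/3299127) = (35*I*sqrt(6))*(-1/3299127) = -35*I*sqrt(6)/3299127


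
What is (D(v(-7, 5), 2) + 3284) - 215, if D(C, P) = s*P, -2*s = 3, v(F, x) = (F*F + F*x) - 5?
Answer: 3066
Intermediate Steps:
v(F, x) = -5 + F² + F*x (v(F, x) = (F² + F*x) - 5 = -5 + F² + F*x)
s = -3/2 (s = -½*3 = -3/2 ≈ -1.5000)
D(C, P) = -3*P/2
(D(v(-7, 5), 2) + 3284) - 215 = (-3/2*2 + 3284) - 215 = (-3 + 3284) - 215 = 3281 - 215 = 3066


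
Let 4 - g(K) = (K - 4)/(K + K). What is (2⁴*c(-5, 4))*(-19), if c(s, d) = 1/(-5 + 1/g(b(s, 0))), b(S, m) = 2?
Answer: 2736/43 ≈ 63.628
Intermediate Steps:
g(K) = 4 - (-4 + K)/(2*K) (g(K) = 4 - (K - 4)/(K + K) = 4 - (-4 + K)/(2*K))
c(s, d) = -9/43 (c(s, d) = 1/(-5 + 1/(7/2 + 2/2)) = 1/(-5 + 1/(7/2 + 2*(½))) = 1/(-5 + 1/(7/2 + 1)) = 1/(-5 + 1/(9/2)) = 1/(-5 + 1*(2/9)) = 1/(-5 + 2/9) = 1/(-43/9) = -9/43)
(2⁴*c(-5, 4))*(-19) = (2⁴*(-9/43))*(-19) = (16*(-9/43))*(-19) = -144/43*(-19) = 2736/43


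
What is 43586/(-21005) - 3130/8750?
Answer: -8942463/3675875 ≈ -2.4327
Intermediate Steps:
43586/(-21005) - 3130/8750 = 43586*(-1/21005) - 3130*1/8750 = -43586/21005 - 313/875 = -8942463/3675875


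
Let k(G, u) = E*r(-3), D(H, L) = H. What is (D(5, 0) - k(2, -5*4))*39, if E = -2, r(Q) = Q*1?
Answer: -39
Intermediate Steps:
r(Q) = Q
k(G, u) = 6 (k(G, u) = -2*(-3) = 6)
(D(5, 0) - k(2, -5*4))*39 = (5 - 1*6)*39 = (5 - 6)*39 = -1*39 = -39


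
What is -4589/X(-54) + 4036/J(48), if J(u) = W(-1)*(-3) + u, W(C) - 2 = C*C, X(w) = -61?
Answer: 425167/2379 ≈ 178.72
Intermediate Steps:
W(C) = 2 + C² (W(C) = 2 + C*C = 2 + C²)
J(u) = -9 + u (J(u) = (2 + (-1)²)*(-3) + u = (2 + 1)*(-3) + u = 3*(-3) + u = -9 + u)
-4589/X(-54) + 4036/J(48) = -4589/(-61) + 4036/(-9 + 48) = -4589*(-1/61) + 4036/39 = 4589/61 + 4036*(1/39) = 4589/61 + 4036/39 = 425167/2379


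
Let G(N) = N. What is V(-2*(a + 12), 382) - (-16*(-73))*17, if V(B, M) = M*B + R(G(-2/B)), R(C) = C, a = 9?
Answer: -753899/21 ≈ -35900.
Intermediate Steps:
V(B, M) = -2/B + B*M (V(B, M) = M*B - 2/B = B*M - 2/B = -2/B + B*M)
V(-2*(a + 12), 382) - (-16*(-73))*17 = (-2*(-1/(2*(9 + 12))) - 2*(9 + 12)*382) - (-16*(-73))*17 = (-2/((-2*21)) - 2*21*382) - 1168*17 = (-2/(-42) - 42*382) - 1*19856 = (-2*(-1/42) - 16044) - 19856 = (1/21 - 16044) - 19856 = -336923/21 - 19856 = -753899/21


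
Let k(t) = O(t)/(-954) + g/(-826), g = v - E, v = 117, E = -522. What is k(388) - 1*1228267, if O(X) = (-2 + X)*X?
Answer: -484001813521/394002 ≈ -1.2284e+6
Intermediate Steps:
O(X) = X*(-2 + X)
g = 639 (g = 117 - 1*(-522) = 117 + 522 = 639)
k(t) = -639/826 - t*(-2 + t)/954 (k(t) = (t*(-2 + t))/(-954) + 639/(-826) = (t*(-2 + t))*(-1/954) + 639*(-1/826) = -t*(-2 + t)/954 - 639/826 = -639/826 - t*(-2 + t)/954)
k(388) - 1*1228267 = (-639/826 - 1/954*388*(-2 + 388)) - 1*1228267 = (-639/826 - 1/954*388*386) - 1228267 = (-639/826 - 74884/477) - 1228267 = -62158987/394002 - 1228267 = -484001813521/394002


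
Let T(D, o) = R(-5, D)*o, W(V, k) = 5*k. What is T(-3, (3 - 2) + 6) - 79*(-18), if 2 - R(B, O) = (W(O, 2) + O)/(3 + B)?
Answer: 2921/2 ≈ 1460.5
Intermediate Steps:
R(B, O) = 2 - (10 + O)/(3 + B) (R(B, O) = 2 - (5*2 + O)/(3 + B) = 2 - (10 + O)/(3 + B))
T(D, o) = o*(7 + D/2) (T(D, o) = ((-4 - D + 2*(-5))/(3 - 5))*o = ((-4 - D - 10)/(-2))*o = (-(-14 - D)/2)*o = (7 + D/2)*o = o*(7 + D/2))
T(-3, (3 - 2) + 6) - 79*(-18) = ((3 - 2) + 6)*(14 - 3)/2 - 79*(-18) = (1/2)*(1 + 6)*11 + 1422 = (1/2)*7*11 + 1422 = 77/2 + 1422 = 2921/2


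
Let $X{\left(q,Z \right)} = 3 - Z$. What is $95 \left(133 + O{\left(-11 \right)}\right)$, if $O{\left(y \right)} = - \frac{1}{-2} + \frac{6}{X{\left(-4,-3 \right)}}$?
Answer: $\frac{25555}{2} \approx 12778.0$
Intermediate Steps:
$O{\left(y \right)} = \frac{3}{2}$ ($O{\left(y \right)} = - \frac{1}{-2} + \frac{6}{3 - -3} = \left(-1\right) \left(- \frac{1}{2}\right) + \frac{6}{3 + 3} = \frac{1}{2} + \frac{6}{6} = \frac{1}{2} + 6 \cdot \frac{1}{6} = \frac{1}{2} + 1 = \frac{3}{2}$)
$95 \left(133 + O{\left(-11 \right)}\right) = 95 \left(133 + \frac{3}{2}\right) = 95 \cdot \frac{269}{2} = \frac{25555}{2}$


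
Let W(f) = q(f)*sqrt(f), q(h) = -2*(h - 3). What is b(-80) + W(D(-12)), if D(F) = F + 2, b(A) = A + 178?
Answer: 98 + 26*I*sqrt(10) ≈ 98.0 + 82.219*I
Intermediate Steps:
q(h) = 6 - 2*h (q(h) = -2*(-3 + h) = 6 - 2*h)
b(A) = 178 + A
D(F) = 2 + F
W(f) = sqrt(f)*(6 - 2*f) (W(f) = (6 - 2*f)*sqrt(f) = sqrt(f)*(6 - 2*f))
b(-80) + W(D(-12)) = (178 - 80) + 2*sqrt(2 - 12)*(3 - (2 - 12)) = 98 + 2*sqrt(-10)*(3 - 1*(-10)) = 98 + 2*(I*sqrt(10))*(3 + 10) = 98 + 2*(I*sqrt(10))*13 = 98 + 26*I*sqrt(10)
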